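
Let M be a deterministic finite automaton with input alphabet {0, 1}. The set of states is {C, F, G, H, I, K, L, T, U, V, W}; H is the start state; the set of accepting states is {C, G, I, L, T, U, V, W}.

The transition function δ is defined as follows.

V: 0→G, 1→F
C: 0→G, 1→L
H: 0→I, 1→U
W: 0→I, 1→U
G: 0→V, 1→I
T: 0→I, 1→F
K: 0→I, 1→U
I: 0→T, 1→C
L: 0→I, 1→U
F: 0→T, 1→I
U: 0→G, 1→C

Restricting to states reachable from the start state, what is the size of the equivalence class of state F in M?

First remove the unreachable states {K,W}; 9 states remain.
Start with accepting vs non-accepting: {C,G,I,L,T,U,V} | {F,H}.
Split {C,G,I,L,T,U,V} by δ(·,1) → {C,G,I,L,U} and {T,V}.
Refine {C,G,I,L,U} on symbol 0: members go to different blocks, giving {C,L,U} and {G,I}.
On input 0, block {F,H} splits into {H} and {F}.
Split {G,I} by δ(·,1) → {G} and {I}.
Split {C,L,U} by δ(·,0) → {C,U} and {L}.
Refine {C,U} on symbol 1: members go to different blocks, giving {U} and {C}.
Split {T,V} by δ(·,0) → {T} and {V}.
The partition is now stable with 9 blocks: {U} | {H} | {T} | {G} | {F} | {I} | {L} | {C} | {V}.
The equivalence class containing F is {F}, of size 1.

1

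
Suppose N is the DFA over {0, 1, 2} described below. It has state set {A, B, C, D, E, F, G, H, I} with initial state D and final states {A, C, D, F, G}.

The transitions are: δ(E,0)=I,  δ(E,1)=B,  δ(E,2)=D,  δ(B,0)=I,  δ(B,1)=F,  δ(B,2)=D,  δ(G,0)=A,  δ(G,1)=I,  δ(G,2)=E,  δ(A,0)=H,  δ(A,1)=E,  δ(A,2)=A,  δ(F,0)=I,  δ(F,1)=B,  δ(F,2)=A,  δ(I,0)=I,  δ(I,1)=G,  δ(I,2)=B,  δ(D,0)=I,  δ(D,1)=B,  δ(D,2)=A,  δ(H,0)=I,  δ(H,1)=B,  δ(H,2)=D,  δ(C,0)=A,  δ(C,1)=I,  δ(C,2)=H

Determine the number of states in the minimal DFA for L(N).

States {C} cannot be reached from the start state, so discard them.
P0 = {A,D,F,G} | {B,E,H,I}.
On input 0, block {A,D,F,G} splits into {A,D,F} and {G}.
On input 1, block {B,E,H,I} splits into {E,H} and {B} and {I}.
On input 0, block {A,D,F} splits into {D,F} and {A}.
The partition is now stable with 6 blocks: {D,F} | {E,H} | {G} | {B} | {I} | {A}.

6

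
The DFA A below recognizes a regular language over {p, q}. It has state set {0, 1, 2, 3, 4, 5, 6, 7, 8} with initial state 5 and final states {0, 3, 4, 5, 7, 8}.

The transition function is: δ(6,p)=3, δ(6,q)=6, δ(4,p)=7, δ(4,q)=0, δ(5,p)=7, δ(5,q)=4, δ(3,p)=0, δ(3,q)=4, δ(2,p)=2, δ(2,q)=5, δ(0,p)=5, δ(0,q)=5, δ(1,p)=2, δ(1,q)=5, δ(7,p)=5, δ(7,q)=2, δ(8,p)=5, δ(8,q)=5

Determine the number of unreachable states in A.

BFS from 5 reaches {0, 2, 4, 5, 7}; the 4 state(s) 1, 3, 6, 8 are never visited.

4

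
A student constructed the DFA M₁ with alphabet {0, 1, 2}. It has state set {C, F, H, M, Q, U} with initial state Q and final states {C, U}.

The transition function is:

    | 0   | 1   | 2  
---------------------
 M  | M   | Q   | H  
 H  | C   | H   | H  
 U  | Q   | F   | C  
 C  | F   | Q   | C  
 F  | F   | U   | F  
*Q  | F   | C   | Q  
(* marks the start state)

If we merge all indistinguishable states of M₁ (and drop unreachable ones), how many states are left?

States {H,M} cannot be reached from the start state, so discard them.
P0 = {C,U} | {F,Q}.
The partition is now stable with 2 blocks: {C,U} | {F,Q}.

2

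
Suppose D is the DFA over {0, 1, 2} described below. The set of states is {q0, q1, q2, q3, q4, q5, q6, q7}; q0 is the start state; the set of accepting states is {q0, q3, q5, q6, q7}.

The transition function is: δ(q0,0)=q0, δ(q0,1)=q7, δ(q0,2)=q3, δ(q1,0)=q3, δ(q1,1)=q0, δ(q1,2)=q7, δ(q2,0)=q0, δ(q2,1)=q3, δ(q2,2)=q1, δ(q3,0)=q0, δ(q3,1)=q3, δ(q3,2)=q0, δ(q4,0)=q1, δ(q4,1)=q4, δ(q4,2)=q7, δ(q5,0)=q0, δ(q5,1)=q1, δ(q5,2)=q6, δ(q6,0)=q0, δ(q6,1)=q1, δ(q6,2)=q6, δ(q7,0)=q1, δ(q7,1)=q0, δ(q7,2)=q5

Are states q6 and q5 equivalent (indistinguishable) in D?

Reachable states from the start: {q0,q1,q3,q5,q6,q7}. Unreachable: {q2,q4} — drop them.
P0 = {q0,q3,q5,q6,q7} | {q1}.
On input 0, block {q0,q3,q5,q6,q7} splits into {q0,q3,q5,q6} and {q7}.
Refine {q0,q3,q5,q6} on symbol 1: members go to different blocks, giving {q5,q6} and {q0} and {q3}.
No further refinement is possible. Final partition (5 blocks): {q5,q6} | {q1} | {q7} | {q0} | {q3}.
q6 and q5 lie in the same block of the stable partition, so they are equivalent — no string distinguishes them.

Yes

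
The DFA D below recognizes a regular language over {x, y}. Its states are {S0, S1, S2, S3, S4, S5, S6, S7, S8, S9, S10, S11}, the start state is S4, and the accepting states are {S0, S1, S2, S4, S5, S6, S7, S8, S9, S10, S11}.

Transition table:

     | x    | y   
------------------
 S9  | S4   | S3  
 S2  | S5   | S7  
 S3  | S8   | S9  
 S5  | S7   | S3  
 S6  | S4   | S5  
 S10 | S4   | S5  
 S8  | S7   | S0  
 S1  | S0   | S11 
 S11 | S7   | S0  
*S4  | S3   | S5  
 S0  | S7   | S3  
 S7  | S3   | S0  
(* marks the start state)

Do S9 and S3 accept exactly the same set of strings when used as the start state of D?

Reachable states from the start: {S0,S3,S4,S5,S7,S8,S9}. Unreachable: {S1,S2,S6,S10,S11} — drop them.
P0 = {S0,S4,S5,S7,S8,S9} | {S3}.
On input x, block {S0,S4,S5,S7,S8,S9} splits into {S0,S5,S8,S9} and {S4,S7}.
Refine {S0,S5,S8,S9} on symbol y: members go to different blocks, giving {S0,S5,S9} and {S8}.
The partition is now stable with 4 blocks: {S0,S5,S9} | {S3} | {S4,S7} | {S8}.
S9 and S3 end up in different blocks, so they are distinguishable. For instance, the string 'ε' is accepted from only S9.

No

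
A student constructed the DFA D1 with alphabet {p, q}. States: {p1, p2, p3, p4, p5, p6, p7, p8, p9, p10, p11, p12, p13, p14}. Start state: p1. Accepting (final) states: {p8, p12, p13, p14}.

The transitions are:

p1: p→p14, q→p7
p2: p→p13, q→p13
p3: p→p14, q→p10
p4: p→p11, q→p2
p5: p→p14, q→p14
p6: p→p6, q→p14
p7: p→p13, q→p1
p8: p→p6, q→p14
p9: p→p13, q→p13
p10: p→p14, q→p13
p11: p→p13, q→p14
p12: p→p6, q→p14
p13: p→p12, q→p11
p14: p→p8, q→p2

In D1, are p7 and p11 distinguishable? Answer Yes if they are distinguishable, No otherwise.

States {p3,p4,p5,p9,p10} cannot be reached from the start state, so discard them.
Initial partition by acceptance: {p8,p12,p13,p14} | {p1,p2,p6,p7,p11}.
Split {p8,p12,p13,p14} by δ(·,p) → {p8,p12} and {p13,p14}.
On input p, block {p1,p2,p6,p7,p11} splits into {p1,p2,p7,p11} and {p6}.
On input q, block {p1,p2,p7,p11} splits into {p1,p7} and {p2,p11}.
No further refinement is possible. Final partition (5 blocks): {p8,p12} | {p1,p7} | {p13,p14} | {p6} | {p2,p11}.
p7 and p11 end up in different blocks, so they are distinguishable. For instance, the string 'q' is accepted from only p11.

Yes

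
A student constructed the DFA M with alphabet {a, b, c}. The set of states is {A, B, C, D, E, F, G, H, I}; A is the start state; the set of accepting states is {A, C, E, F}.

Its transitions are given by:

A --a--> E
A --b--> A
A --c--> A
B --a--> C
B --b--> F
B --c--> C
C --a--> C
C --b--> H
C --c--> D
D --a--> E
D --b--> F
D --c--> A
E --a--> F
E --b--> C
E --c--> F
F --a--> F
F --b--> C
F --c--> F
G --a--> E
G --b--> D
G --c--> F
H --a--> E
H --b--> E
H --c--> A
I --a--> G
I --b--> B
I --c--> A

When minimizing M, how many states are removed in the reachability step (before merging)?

No path from A leads to B, G, I; the other 6 states are all reachable.

3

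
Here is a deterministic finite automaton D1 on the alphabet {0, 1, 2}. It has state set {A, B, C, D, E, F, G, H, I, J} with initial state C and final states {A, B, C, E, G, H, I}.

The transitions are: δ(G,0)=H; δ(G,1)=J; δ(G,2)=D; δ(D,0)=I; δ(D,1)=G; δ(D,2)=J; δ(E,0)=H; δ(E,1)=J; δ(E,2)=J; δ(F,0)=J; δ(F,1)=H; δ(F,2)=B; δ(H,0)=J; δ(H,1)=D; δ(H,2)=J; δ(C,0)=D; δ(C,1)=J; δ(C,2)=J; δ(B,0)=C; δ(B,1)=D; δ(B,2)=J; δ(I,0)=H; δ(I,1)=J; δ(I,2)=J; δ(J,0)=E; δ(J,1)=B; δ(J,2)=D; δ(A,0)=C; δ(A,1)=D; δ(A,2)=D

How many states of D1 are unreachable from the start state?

No path from C leads to A, F; the other 8 states are all reachable.

2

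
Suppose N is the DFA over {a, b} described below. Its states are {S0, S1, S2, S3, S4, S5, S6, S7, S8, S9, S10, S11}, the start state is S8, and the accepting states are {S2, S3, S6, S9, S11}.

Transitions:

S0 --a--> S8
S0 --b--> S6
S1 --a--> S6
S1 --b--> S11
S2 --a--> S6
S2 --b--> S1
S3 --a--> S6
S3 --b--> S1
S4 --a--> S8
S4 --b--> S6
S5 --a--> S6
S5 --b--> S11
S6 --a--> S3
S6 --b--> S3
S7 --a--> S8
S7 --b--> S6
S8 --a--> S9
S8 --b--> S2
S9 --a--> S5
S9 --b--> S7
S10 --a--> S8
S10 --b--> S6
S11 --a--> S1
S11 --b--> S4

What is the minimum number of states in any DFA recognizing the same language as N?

First remove the unreachable states {S0,S10}; 10 states remain.
Initial partition by acceptance: {S2,S3,S6,S9,S11} | {S1,S4,S5,S7,S8}.
Refine {S2,S3,S6,S9,S11} on symbol a: members go to different blocks, giving {S2,S3,S6} and {S9,S11}.
Split {S2,S3,S6} by δ(·,b) → {S2,S3} and {S6}.
Refine {S1,S4,S5,S7,S8} on symbol a: members go to different blocks, giving {S1,S5} and {S4,S7} and {S8}.
The partition is now stable with 6 blocks: {S2,S3} | {S1,S5} | {S9,S11} | {S6} | {S4,S7} | {S8}.

6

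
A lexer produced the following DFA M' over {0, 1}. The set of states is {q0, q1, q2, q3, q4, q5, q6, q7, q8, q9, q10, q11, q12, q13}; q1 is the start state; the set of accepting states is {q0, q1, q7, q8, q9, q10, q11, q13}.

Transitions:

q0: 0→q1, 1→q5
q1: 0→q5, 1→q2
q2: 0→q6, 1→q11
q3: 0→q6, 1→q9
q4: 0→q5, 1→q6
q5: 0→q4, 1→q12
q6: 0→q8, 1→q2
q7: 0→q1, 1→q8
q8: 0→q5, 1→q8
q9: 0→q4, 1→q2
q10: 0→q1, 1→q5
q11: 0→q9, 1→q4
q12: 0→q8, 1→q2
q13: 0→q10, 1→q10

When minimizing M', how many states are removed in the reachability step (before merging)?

Starting at q1 and following transitions, the reachable set is {q1, q2, q4, q5, q6, q8, q9, q11, q12}. That leaves q0, q3, q7, q10, q13 unreachable — 5 in total.

5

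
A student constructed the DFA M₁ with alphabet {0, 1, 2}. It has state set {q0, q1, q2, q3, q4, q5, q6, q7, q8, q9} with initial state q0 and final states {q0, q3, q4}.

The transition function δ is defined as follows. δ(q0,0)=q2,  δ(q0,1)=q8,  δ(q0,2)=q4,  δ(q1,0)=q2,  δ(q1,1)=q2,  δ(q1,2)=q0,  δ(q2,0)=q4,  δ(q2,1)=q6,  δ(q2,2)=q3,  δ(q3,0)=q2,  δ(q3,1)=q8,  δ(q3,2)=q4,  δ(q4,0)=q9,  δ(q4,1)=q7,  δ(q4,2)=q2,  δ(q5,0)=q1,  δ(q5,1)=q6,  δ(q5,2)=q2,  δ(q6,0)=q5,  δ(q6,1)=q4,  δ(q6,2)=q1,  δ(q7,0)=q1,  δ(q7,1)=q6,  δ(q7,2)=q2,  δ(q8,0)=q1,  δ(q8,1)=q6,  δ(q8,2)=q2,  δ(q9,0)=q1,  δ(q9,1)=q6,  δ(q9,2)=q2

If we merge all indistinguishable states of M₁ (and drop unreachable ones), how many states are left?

All states are reachable from the start state.
Initial partition by acceptance: {q0,q3,q4} | {q1,q2,q5,q6,q7,q8,q9}.
Split {q0,q3,q4} by δ(·,2) → {q0,q3} and {q4}.
Refine {q1,q2,q5,q6,q7,q8,q9} on symbol 0: members go to different blocks, giving {q1,q5,q6,q7,q8,q9} and {q2}.
On input 0, block {q1,q5,q6,q7,q8,q9} splits into {q5,q6,q7,q8,q9} and {q1}.
On input 0, block {q5,q6,q7,q8,q9} splits into {q5,q7,q8,q9} and {q6}.
Stable partition: {q0,q3} | {q5,q7,q8,q9} | {q4} | {q2} | {q1} | {q6} — 6 equivalence classes.

6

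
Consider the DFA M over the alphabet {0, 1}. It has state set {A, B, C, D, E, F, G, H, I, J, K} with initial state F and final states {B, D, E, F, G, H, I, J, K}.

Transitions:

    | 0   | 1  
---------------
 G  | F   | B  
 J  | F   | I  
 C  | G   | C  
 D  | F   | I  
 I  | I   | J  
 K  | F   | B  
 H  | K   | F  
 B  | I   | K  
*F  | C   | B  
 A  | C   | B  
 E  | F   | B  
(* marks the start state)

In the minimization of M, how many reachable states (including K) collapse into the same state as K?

First remove the unreachable states {A,D,E,H}; 7 states remain.
Initial partition by acceptance: {B,F,G,I,J,K} | {C}.
Refine {B,F,G,I,J,K} on symbol 0: members go to different blocks, giving {B,G,I,J,K} and {F}.
On input 0, block {B,G,I,J,K} splits into {G,J,K} and {B,I}.
No further refinement is possible. Final partition (4 blocks): {G,J,K} | {C} | {F} | {B,I}.
The equivalence class containing K is {G,J,K}, of size 3.

3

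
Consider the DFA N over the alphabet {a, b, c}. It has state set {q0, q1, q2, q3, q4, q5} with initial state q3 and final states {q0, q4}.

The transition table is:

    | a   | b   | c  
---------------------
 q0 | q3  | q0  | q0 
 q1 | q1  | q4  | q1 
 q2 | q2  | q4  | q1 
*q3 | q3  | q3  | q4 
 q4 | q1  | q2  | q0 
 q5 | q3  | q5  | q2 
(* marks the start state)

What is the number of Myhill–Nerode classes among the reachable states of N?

4

Reachable states from the start: {q0,q1,q2,q3,q4}. Unreachable: {q5} — drop them.
Initial partition by acceptance: {q0,q4} | {q1,q2,q3}.
Split {q0,q4} by δ(·,b) → {q0} and {q4}.
On input b, block {q1,q2,q3} splits into {q1,q2} and {q3}.
The partition is now stable with 4 blocks: {q0} | {q1,q2} | {q4} | {q3}.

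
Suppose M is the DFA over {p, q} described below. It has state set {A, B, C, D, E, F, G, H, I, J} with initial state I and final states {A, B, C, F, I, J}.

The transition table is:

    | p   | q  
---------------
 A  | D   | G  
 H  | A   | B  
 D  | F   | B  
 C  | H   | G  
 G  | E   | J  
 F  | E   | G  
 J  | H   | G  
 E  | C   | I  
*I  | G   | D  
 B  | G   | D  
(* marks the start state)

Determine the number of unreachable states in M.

0

Every one of the 10 states is reachable from I.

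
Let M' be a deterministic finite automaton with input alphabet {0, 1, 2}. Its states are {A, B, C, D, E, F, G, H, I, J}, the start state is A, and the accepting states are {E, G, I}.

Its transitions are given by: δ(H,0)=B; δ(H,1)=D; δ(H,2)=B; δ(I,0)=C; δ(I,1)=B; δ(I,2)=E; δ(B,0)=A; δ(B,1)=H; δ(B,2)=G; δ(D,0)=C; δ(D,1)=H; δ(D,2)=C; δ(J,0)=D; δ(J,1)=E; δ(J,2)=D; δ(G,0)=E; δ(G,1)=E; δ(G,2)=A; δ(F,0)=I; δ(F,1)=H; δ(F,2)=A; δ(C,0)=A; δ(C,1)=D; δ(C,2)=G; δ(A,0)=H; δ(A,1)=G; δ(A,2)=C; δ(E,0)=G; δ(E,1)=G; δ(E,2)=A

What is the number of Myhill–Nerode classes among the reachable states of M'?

4

First remove the unreachable states {F,I,J}; 7 states remain.
Start with accepting vs non-accepting: {E,G} | {A,B,C,D,H}.
On input 1, block {A,B,C,D,H} splits into {B,C,D,H} and {A}.
Split {B,C,D,H} by δ(·,0) → {B,C} and {D,H}.
The partition is now stable with 4 blocks: {E,G} | {B,C} | {A} | {D,H}.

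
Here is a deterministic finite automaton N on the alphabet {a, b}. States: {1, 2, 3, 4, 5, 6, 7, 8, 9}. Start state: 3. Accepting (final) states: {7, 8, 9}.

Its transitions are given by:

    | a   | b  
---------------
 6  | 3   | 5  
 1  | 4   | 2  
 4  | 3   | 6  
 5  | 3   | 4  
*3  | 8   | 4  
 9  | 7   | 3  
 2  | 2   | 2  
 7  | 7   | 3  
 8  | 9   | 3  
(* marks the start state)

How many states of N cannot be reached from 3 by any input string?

Starting at 3 and following transitions, the reachable set is {3, 4, 5, 6, 7, 8, 9}. That leaves 1, 2 unreachable — 2 in total.

2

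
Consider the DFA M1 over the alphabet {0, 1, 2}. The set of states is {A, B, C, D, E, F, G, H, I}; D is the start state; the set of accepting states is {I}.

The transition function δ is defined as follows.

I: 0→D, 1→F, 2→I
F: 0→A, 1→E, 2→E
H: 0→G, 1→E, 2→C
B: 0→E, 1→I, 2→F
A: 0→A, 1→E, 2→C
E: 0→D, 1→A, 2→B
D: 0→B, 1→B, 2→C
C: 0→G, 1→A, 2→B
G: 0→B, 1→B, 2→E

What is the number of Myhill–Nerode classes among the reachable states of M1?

5

States {H} cannot be reached from the start state, so discard them.
Start with accepting vs non-accepting: {I} | {A,B,C,D,E,F,G}.
Split {A,B,C,D,E,F,G} by δ(·,1) → {A,C,D,E,F,G} and {B}.
Split {A,C,D,E,F,G} by δ(·,0) → {A,C,E,F} and {D,G}.
Split {A,C,E,F} by δ(·,0) → {A,F} and {C,E}.
No further refinement is possible. Final partition (5 blocks): {I} | {A,F} | {B} | {D,G} | {C,E}.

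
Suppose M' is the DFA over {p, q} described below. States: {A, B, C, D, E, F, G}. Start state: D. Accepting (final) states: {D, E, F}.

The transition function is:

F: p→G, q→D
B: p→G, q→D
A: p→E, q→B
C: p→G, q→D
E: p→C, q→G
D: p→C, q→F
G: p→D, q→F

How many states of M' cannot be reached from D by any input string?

3

No path from D leads to A, B, E; the other 4 states are all reachable.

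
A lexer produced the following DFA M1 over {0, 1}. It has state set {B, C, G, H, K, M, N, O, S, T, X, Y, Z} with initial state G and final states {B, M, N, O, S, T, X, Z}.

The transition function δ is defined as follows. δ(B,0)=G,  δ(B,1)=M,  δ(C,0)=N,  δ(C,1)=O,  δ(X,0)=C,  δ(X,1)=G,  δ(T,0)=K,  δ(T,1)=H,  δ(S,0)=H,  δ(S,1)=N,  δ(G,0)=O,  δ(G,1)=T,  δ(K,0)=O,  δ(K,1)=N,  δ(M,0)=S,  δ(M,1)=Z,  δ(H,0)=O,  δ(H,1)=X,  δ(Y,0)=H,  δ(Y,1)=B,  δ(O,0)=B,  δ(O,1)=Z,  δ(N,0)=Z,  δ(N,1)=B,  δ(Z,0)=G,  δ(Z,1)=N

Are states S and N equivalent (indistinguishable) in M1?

No

Reachable states from the start: {B,C,G,H,K,M,N,O,S,T,X,Z}. Unreachable: {Y} — drop them.
P0 = {B,M,N,O,S,T,X,Z} | {C,G,H,K}.
On input 0, block {B,M,N,O,S,T,X,Z} splits into {B,S,T,X,Z} and {M,N,O}.
On input 1, block {B,S,T,X,Z} splits into {B,S,Z} and {T,X}.
Split {C,G,H,K} by δ(·,1) → {G,H} and {C,K}.
No further refinement is possible. Final partition (5 blocks): {B,S,Z} | {G,H} | {M,N,O} | {T,X} | {C,K}.
S and N end up in different blocks, so they are distinguishable. For instance, the string '0' is accepted from only N.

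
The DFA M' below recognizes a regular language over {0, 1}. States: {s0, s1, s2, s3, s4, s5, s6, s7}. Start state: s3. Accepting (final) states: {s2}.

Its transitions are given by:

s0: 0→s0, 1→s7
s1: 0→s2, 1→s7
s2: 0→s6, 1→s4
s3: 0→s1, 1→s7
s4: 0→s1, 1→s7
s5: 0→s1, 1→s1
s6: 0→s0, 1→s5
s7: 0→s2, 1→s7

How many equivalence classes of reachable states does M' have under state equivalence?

All states are reachable from the start state.
Start with accepting vs non-accepting: {s2} | {s0,s1,s3,s4,s5,s6,s7}.
On input 0, block {s0,s1,s3,s4,s5,s6,s7} splits into {s0,s3,s4,s5,s6} and {s1,s7}.
Split {s0,s3,s4,s5,s6} by δ(·,0) → {s3,s4,s5} and {s0,s6}.
Refine {s0,s6} on symbol 1: members go to different blocks, giving {s0} and {s6}.
No further refinement is possible. Final partition (5 blocks): {s2} | {s3,s4,s5} | {s1,s7} | {s0} | {s6}.

5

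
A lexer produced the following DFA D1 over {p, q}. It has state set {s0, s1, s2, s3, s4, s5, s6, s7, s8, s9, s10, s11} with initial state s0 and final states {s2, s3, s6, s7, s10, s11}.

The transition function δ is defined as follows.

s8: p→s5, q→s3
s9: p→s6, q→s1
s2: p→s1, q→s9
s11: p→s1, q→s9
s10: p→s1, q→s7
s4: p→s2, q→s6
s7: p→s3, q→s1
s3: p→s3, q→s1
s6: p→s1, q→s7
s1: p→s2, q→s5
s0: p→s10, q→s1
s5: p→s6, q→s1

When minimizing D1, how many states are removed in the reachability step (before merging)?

Starting at s0 and following transitions, the reachable set is {s0, s1, s2, s3, s5, s6, s7, s9, s10}. That leaves s4, s8, s11 unreachable — 3 in total.

3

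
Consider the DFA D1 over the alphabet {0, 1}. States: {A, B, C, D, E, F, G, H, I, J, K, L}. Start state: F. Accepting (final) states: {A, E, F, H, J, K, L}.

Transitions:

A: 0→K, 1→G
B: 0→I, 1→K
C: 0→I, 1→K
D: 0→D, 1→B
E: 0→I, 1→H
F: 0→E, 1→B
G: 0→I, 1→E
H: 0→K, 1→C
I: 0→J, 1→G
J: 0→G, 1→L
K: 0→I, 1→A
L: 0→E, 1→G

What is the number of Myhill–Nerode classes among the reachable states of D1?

5

Reachable states from the start: {A,B,C,E,F,G,H,I,J,K,L}. Unreachable: {D} — drop them.
Initial partition by acceptance: {A,E,F,H,J,K,L} | {B,C,G,I}.
Split {A,E,F,H,J,K,L} by δ(·,0) → {A,F,H,L} and {E,J,K}.
Split {B,C,G,I} by δ(·,0) → {B,C,G} and {I}.
Refine {E,J,K} on symbol 0: members go to different blocks, giving {E,K} and {J}.
The partition is now stable with 5 blocks: {A,F,H,L} | {B,C,G} | {E,K} | {I} | {J}.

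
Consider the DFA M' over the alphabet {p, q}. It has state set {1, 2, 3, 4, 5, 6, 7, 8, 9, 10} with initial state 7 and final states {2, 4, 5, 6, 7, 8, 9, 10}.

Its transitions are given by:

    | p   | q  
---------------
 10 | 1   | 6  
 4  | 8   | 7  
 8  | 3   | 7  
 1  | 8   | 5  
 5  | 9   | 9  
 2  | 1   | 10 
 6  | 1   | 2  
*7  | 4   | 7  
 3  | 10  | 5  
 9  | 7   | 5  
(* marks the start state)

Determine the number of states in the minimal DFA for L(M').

Start with accepting vs non-accepting: {2,4,5,6,7,8,9,10} | {1,3}.
Split {2,4,5,6,7,8,9,10} by δ(·,p) → {2,6,8,10} and {4,5,7,9}.
Refine {2,6,8,10} on symbol q: members go to different blocks, giving {2,6,10} and {8}.
Refine {1,3} on symbol p: members go to different blocks, giving {1} and {3}.
Refine {4,5,7,9} on symbol p: members go to different blocks, giving {5,7,9} and {4}.
On input p, block {5,7,9} splits into {5,9} and {7}.
On input p, block {5,9} splits into {5} and {9}.
The partition is now stable with 8 blocks: {2,6,10} | {1} | {5} | {8} | {3} | {4} | {7} | {9}.

8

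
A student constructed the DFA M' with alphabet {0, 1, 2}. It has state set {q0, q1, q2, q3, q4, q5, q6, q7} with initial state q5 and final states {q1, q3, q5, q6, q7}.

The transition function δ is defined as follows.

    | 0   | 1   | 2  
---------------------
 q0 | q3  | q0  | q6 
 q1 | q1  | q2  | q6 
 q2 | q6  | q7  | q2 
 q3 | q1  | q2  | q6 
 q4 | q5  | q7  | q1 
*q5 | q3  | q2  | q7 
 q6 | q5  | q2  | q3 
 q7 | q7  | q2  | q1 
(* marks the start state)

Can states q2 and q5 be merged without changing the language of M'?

Reachable states from the start: {q1,q2,q3,q5,q6,q7}. Unreachable: {q0,q4} — drop them.
Start with accepting vs non-accepting: {q1,q3,q5,q6,q7} | {q2}.
The partition is now stable with 2 blocks: {q1,q3,q5,q6,q7} | {q2}.
q2 and q5 end up in different blocks, so they are distinguishable. For instance, the string 'ε' is accepted from only q5.

No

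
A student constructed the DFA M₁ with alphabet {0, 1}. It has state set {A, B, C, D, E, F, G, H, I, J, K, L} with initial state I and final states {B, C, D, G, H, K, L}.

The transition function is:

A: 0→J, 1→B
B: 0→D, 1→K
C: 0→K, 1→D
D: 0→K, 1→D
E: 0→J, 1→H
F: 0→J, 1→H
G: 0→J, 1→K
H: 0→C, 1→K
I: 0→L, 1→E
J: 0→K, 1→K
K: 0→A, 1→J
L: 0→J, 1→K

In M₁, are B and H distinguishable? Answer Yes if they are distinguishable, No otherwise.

No

Reachable states from the start: {A,B,C,D,E,H,I,J,K,L}. Unreachable: {F,G} — drop them.
Start with accepting vs non-accepting: {B,C,D,H,K,L} | {A,E,I,J}.
On input 0, block {B,C,D,H,K,L} splits into {B,C,D,H} and {K,L}.
On input 0, block {B,C,D,H} splits into {B,H} and {C,D}.
On input 0, block {A,E,I,J} splits into {A,E} and {I,J}.
On input 0, block {K,L} splits into {K} and {L}.
Refine {I,J} on symbol 0: members go to different blocks, giving {I} and {J}.
The partition is now stable with 7 blocks: {B,H} | {A,E} | {K} | {C,D} | {I} | {L} | {J}.
B and H lie in the same block of the stable partition, so they are equivalent — no string distinguishes them.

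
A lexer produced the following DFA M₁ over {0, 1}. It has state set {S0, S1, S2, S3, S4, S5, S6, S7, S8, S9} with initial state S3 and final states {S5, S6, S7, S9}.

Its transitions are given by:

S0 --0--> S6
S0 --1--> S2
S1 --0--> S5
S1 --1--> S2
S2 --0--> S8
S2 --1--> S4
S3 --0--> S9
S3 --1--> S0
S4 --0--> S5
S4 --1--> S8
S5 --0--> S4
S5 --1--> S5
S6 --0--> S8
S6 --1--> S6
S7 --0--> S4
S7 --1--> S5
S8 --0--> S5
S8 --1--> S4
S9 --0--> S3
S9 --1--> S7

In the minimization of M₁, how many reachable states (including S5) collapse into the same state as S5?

3

Reachable states from the start: {S0,S2,S3,S4,S5,S6,S7,S8,S9}. Unreachable: {S1} — drop them.
P0 = {S5,S6,S7,S9} | {S0,S2,S3,S4,S8}.
Refine {S0,S2,S3,S4,S8} on symbol 0: members go to different blocks, giving {S0,S3,S4,S8} and {S2}.
Refine {S0,S3,S4,S8} on symbol 1: members go to different blocks, giving {S3,S4,S8} and {S0}.
On input 1, block {S3,S4,S8} splits into {S4,S8} and {S3}.
Refine {S5,S6,S7,S9} on symbol 0: members go to different blocks, giving {S5,S6,S7} and {S9}.
No further refinement is possible. Final partition (6 blocks): {S5,S6,S7} | {S4,S8} | {S2} | {S0} | {S3} | {S9}.
The equivalence class containing S5 is {S5,S6,S7}, of size 3.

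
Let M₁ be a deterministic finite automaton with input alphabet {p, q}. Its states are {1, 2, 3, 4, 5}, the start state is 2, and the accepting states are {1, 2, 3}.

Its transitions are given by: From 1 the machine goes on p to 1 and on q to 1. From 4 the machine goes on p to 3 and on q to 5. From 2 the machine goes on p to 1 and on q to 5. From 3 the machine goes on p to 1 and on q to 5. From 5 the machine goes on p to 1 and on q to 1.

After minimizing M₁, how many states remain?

States {3,4} cannot be reached from the start state, so discard them.
P0 = {1,2} | {5}.
On input q, block {1,2} splits into {1} and {2}.
The partition is now stable with 3 blocks: {1} | {5} | {2}.

3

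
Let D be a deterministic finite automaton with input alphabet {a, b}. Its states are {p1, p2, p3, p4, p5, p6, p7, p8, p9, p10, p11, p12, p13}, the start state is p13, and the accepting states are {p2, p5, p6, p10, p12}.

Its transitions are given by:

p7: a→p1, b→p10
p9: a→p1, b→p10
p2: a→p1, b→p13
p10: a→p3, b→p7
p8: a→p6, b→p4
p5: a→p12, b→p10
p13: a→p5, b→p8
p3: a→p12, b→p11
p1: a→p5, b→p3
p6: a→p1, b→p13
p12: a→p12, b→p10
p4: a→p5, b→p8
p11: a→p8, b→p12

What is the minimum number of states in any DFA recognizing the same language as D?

States {p2,p9} cannot be reached from the start state, so discard them.
Initial partition by acceptance: {p5,p6,p10,p12} | {p1,p3,p4,p7,p8,p11,p13}.
Refine {p5,p6,p10,p12} on symbol a: members go to different blocks, giving {p5,p12} and {p6,p10}.
Split {p1,p3,p4,p7,p8,p11,p13} by δ(·,a) → {p1,p3,p4,p13} and {p7,p11} and {p8}.
Refine {p1,p3,p4,p13} on symbol b: members go to different blocks, giving {p4,p13} and {p1} and {p3}.
Split {p6,p10} by δ(·,a) → {p6} and {p10}.
Refine {p7,p11} on symbol a: members go to different blocks, giving {p7} and {p11}.
The partition is now stable with 9 blocks: {p5,p12} | {p4,p13} | {p6} | {p7} | {p8} | {p1} | {p3} | {p10} | {p11}.

9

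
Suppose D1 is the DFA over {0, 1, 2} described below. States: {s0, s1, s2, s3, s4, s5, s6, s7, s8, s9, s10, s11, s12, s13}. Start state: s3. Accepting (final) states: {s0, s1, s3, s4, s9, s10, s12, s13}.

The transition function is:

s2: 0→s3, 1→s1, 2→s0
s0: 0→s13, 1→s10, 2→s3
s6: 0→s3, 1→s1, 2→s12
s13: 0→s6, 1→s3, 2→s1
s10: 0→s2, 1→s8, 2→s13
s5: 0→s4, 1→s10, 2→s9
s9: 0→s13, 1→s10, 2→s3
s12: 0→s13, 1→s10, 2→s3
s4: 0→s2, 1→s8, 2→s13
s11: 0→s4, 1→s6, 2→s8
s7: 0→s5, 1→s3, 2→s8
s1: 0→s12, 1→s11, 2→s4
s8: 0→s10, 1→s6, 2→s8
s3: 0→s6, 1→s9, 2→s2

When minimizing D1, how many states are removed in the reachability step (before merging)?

Starting at s3 and following transitions, the reachable set is {s0, s1, s2, s3, s4, s6, s8, s9, s10, s11, s12, s13}. That leaves s5, s7 unreachable — 2 in total.

2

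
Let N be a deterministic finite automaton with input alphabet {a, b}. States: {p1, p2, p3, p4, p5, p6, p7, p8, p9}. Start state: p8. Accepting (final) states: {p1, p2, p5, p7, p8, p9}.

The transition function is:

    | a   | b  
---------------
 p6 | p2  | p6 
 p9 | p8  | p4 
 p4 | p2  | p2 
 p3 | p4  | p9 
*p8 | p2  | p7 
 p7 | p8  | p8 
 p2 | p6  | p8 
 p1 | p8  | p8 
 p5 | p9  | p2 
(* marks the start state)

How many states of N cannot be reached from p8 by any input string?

No path from p8 leads to p1, p3, p4, p5, p9; the other 4 states are all reachable.

5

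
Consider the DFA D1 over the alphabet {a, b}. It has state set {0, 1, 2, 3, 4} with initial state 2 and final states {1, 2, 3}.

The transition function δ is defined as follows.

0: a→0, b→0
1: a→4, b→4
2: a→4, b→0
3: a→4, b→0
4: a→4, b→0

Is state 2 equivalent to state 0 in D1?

No

States {1,3} cannot be reached from the start state, so discard them.
P0 = {2} | {0,4}.
The partition is now stable with 2 blocks: {2} | {0,4}.
2 and 0 end up in different blocks, so they are distinguishable. For instance, the string 'ε' is accepted from only 2.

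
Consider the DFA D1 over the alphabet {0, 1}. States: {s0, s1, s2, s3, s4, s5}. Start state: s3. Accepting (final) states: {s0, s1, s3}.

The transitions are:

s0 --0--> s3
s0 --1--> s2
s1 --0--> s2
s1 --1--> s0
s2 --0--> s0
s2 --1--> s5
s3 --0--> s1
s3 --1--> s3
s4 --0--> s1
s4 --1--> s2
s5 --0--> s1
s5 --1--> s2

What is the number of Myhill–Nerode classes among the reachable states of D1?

5

States {s4} cannot be reached from the start state, so discard them.
Initial partition by acceptance: {s0,s1,s3} | {s2,s5}.
On input 0, block {s0,s1,s3} splits into {s0,s3} and {s1}.
Refine {s0,s3} on symbol 0: members go to different blocks, giving {s0} and {s3}.
On input 0, block {s2,s5} splits into {s2} and {s5}.
Stable partition: {s0} | {s2} | {s1} | {s3} | {s5} — 5 equivalence classes.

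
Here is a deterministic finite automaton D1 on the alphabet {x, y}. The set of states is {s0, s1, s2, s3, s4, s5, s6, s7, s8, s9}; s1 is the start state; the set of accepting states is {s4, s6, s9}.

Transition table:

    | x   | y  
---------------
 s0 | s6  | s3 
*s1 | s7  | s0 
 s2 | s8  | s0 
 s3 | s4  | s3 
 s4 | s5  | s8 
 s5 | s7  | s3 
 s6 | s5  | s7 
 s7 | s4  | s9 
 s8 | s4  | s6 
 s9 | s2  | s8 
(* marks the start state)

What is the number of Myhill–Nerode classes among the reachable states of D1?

Start with accepting vs non-accepting: {s4,s6,s9} | {s0,s1,s2,s3,s5,s7,s8}.
Split {s0,s1,s2,s3,s5,s7,s8} by δ(·,x) → {s0,s3,s7,s8} and {s1,s2,s5}.
Refine {s0,s3,s7,s8} on symbol y: members go to different blocks, giving {s0,s3} and {s7,s8}.
Stable partition: {s4,s6,s9} | {s0,s3} | {s1,s2,s5} | {s7,s8} — 4 equivalence classes.

4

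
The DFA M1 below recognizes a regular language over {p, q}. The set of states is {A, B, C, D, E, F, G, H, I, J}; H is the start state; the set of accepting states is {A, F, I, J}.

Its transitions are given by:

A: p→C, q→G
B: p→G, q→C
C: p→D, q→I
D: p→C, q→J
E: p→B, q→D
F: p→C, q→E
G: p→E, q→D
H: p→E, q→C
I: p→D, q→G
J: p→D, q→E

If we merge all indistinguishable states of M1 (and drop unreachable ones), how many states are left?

Reachable states from the start: {B,C,D,E,G,H,I,J}. Unreachable: {A,F} — drop them.
P0 = {I,J} | {B,C,D,E,G,H}.
On input q, block {B,C,D,E,G,H} splits into {B,E,G,H} and {C,D}.
The partition is now stable with 3 blocks: {I,J} | {B,E,G,H} | {C,D}.

3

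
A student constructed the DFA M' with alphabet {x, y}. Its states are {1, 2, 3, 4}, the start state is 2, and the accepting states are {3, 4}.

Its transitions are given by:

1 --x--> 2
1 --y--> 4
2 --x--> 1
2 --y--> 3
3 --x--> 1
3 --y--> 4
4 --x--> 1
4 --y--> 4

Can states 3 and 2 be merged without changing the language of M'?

All states are reachable from the start state.
Initial partition by acceptance: {3,4} | {1,2}.
No further refinement is possible. Final partition (2 blocks): {3,4} | {1,2}.
3 and 2 end up in different blocks, so they are distinguishable. For instance, the string 'ε' is accepted from only 3.

No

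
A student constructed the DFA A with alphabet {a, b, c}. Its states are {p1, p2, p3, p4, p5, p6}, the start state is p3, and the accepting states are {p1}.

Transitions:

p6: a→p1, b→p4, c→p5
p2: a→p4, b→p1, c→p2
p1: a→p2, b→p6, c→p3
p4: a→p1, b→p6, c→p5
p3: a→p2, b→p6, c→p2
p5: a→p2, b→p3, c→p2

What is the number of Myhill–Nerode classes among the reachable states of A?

5

Every state is reachable, so we keep all 6.
P0 = {p1} | {p2,p3,p4,p5,p6}.
On input a, block {p2,p3,p4,p5,p6} splits into {p2,p3,p5} and {p4,p6}.
Split {p2,p3,p5} by δ(·,a) → {p3,p5} and {p2}.
Split {p3,p5} by δ(·,b) → {p3} and {p5}.
The partition is now stable with 5 blocks: {p1} | {p3} | {p4,p6} | {p2} | {p5}.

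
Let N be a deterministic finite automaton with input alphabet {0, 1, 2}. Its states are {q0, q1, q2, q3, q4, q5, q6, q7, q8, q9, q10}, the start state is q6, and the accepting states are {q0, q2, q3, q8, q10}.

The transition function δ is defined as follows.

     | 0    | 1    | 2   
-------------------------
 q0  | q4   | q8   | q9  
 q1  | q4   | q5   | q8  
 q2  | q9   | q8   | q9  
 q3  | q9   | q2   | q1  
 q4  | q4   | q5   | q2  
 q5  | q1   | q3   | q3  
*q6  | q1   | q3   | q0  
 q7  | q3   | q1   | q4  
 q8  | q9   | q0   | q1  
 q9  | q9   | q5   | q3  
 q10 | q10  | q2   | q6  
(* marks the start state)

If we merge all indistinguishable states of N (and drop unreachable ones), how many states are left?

3

Reachable states from the start: {q0,q1,q2,q3,q4,q5,q6,q8,q9}. Unreachable: {q7,q10} — drop them.
Start with accepting vs non-accepting: {q0,q2,q3,q8} | {q1,q4,q5,q6,q9}.
On input 1, block {q1,q4,q5,q6,q9} splits into {q1,q4,q9} and {q5,q6}.
No further refinement is possible. Final partition (3 blocks): {q0,q2,q3,q8} | {q1,q4,q9} | {q5,q6}.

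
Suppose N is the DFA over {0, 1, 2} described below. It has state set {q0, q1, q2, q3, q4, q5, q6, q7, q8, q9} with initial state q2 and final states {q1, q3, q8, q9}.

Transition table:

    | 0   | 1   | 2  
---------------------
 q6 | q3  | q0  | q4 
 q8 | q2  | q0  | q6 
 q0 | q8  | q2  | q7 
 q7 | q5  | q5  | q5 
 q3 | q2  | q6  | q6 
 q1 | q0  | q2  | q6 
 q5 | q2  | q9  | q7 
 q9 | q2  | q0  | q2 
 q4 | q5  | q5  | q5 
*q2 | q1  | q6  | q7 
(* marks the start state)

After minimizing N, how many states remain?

4

P0 = {q1,q3,q8,q9} | {q0,q2,q4,q5,q6,q7}.
Refine {q0,q2,q4,q5,q6,q7} on symbol 0: members go to different blocks, giving {q0,q2,q6} and {q4,q5,q7}.
On input 0, block {q4,q5,q7} splits into {q4,q7} and {q5}.
The partition is now stable with 4 blocks: {q1,q3,q8,q9} | {q0,q2,q6} | {q4,q7} | {q5}.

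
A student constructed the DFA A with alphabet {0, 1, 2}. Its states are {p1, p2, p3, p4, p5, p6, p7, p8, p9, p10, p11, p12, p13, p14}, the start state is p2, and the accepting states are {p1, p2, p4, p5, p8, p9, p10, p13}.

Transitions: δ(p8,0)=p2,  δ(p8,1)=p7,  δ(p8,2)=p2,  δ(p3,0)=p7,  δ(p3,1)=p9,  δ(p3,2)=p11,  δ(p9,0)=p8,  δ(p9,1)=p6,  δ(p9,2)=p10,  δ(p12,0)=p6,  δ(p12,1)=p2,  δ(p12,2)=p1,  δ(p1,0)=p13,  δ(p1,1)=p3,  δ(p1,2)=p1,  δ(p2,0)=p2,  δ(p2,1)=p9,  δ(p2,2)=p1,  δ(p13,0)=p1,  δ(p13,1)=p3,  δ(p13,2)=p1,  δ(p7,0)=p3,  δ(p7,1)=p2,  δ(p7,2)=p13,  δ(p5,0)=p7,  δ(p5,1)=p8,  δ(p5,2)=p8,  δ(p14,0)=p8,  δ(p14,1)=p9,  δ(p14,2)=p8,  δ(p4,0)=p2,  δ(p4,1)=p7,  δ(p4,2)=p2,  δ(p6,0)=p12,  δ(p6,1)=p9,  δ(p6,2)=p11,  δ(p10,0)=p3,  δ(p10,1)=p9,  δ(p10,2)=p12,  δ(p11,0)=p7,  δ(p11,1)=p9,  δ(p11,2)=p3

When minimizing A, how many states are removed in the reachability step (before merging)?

3

No path from p2 leads to p4, p5, p14; the other 11 states are all reachable.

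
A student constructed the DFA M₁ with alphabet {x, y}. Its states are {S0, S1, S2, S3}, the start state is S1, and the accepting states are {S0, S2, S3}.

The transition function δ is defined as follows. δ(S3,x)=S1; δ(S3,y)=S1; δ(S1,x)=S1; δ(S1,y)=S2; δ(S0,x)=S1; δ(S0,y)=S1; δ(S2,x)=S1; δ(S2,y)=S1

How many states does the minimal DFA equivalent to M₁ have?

2

Reachable states from the start: {S1,S2}. Unreachable: {S0,S3} — drop them.
Start with accepting vs non-accepting: {S2} | {S1}.
No further refinement is possible. Final partition (2 blocks): {S2} | {S1}.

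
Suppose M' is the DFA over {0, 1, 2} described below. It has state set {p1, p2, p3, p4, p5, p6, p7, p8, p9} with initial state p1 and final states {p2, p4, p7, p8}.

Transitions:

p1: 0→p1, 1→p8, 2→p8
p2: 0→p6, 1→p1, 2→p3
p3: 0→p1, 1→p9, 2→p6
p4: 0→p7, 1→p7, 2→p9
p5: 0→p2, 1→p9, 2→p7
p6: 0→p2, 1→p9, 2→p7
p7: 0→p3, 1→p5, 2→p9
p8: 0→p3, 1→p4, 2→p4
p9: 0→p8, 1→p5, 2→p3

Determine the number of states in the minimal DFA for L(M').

Initial partition by acceptance: {p2,p4,p7,p8} | {p1,p3,p5,p6,p9}.
On input 0, block {p2,p4,p7,p8} splits into {p2,p7,p8} and {p4}.
On input 1, block {p2,p7,p8} splits into {p2,p7} and {p8}.
Refine {p1,p3,p5,p6,p9} on symbol 0: members go to different blocks, giving {p1,p3} and {p5,p6} and {p9}.
Split {p2,p7} by δ(·,0) → {p2} and {p7}.
Split {p1,p3} by δ(·,1) → {p1} and {p3}.
Stable partition: {p2} | {p1} | {p4} | {p8} | {p5,p6} | {p9} | {p7} | {p3} — 8 equivalence classes.

8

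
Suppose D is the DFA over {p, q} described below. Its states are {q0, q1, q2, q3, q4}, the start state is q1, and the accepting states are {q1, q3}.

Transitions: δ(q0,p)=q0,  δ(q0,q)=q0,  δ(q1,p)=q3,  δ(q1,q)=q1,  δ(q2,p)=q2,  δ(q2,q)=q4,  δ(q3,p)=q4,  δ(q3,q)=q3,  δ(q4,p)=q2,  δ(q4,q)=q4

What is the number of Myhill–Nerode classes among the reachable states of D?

First remove the unreachable states {q0}; 4 states remain.
P0 = {q1,q3} | {q2,q4}.
Split {q1,q3} by δ(·,p) → {q1} and {q3}.
No further refinement is possible. Final partition (3 blocks): {q1} | {q2,q4} | {q3}.

3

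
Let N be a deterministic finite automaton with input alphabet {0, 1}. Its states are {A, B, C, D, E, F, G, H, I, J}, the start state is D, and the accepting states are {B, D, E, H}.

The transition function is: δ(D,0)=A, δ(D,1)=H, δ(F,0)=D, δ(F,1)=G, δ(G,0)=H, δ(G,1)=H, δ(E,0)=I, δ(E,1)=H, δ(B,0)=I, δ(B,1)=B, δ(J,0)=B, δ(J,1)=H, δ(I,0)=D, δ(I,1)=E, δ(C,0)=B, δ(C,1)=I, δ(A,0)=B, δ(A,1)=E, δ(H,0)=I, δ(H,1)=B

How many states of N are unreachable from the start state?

Starting at D and following transitions, the reachable set is {A, B, D, E, H, I}. That leaves C, F, G, J unreachable — 4 in total.

4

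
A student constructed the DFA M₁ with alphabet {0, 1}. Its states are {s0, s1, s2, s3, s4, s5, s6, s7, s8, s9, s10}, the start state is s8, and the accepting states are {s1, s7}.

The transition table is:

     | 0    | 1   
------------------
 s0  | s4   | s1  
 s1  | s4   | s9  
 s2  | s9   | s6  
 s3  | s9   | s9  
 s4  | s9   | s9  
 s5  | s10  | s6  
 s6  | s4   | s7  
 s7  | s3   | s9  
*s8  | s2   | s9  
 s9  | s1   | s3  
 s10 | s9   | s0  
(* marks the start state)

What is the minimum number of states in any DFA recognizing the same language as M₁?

6

States {s0,s5,s10} cannot be reached from the start state, so discard them.
P0 = {s1,s7} | {s2,s3,s4,s6,s8,s9}.
Split {s2,s3,s4,s6,s8,s9} by δ(·,0) → {s2,s3,s4,s6,s8} and {s9}.
Split {s2,s3,s4,s6,s8} by δ(·,0) → {s2,s3,s4} and {s6,s8}.
Split {s2,s3,s4} by δ(·,1) → {s3,s4} and {s2}.
Split {s6,s8} by δ(·,0) → {s6} and {s8}.
The partition is now stable with 6 blocks: {s1,s7} | {s3,s4} | {s9} | {s6} | {s2} | {s8}.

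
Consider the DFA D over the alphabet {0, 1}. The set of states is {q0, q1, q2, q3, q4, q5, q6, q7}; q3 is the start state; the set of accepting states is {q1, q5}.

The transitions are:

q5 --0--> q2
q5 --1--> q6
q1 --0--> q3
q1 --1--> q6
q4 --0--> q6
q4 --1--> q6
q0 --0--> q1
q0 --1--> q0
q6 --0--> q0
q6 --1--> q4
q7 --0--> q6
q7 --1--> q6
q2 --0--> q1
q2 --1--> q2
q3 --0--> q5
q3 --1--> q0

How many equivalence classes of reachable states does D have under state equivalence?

4

First remove the unreachable states {q7}; 7 states remain.
Initial partition by acceptance: {q1,q5} | {q0,q2,q3,q4,q6}.
Refine {q0,q2,q3,q4,q6} on symbol 0: members go to different blocks, giving {q0,q2,q3} and {q4,q6}.
Refine {q4,q6} on symbol 0: members go to different blocks, giving {q4} and {q6}.
The partition is now stable with 4 blocks: {q1,q5} | {q0,q2,q3} | {q4} | {q6}.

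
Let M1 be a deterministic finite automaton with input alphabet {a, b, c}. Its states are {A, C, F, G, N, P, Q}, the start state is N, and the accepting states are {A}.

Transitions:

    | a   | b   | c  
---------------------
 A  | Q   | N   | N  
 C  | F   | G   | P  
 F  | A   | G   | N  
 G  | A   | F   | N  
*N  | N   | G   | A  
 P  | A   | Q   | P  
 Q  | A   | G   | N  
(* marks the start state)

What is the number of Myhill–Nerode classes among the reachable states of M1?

3

States {C,P} cannot be reached from the start state, so discard them.
P0 = {A} | {F,G,N,Q}.
Split {F,G,N,Q} by δ(·,a) → {F,G,Q} and {N}.
No further refinement is possible. Final partition (3 blocks): {A} | {F,G,Q} | {N}.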